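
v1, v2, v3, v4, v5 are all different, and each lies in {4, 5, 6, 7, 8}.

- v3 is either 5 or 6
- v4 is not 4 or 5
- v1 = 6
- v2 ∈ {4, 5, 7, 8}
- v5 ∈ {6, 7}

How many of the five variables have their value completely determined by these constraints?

5

v1 has just one choice, so v1 = 6. Remove 6 from v3, v4, v5.
v3's domain is down to {5}, so v3 = 5. Remove 5 from v2.
v5 has just one choice, so v5 = 7. Strike 7 from v2, v4.
v4 must be 8 (only option left). Eliminate 8 elsewhere: v2.
v2 must be 4 (only option left).
Every variable is fixed: v1=6, v2=4, v3=5, v4=8, v5=7. That makes 5.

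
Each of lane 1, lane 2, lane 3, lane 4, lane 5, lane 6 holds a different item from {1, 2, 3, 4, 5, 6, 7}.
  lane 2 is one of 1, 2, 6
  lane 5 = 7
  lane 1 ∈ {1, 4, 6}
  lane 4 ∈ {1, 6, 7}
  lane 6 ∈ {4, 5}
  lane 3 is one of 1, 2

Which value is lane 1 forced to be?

lane 5 has just one choice, so lane 5 = 7. So lane 4 can't be 7.
Among the 5 still-open variables, 5 fits only lane 6 (and all 5 values in {1, 2, 4, 5, 6} must be used), so lane 6 = 5.
The 4 still-open variables together cover exactly {1, 2, 4, 6} — 4 values for 4 variables — and 4 appears only in lane 1's list, so lane 1 = 4.

4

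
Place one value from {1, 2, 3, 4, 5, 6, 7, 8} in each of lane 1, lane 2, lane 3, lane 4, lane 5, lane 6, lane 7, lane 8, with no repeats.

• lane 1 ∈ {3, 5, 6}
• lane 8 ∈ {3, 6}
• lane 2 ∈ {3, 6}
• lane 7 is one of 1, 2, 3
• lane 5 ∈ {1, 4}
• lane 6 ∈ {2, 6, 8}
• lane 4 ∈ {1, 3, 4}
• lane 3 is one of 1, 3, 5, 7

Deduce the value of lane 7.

2

The 8 variables draw from only 8 values {1, 2, 3, 4, 5, 6, 7, 8}, so each is used; only lane 3 can be 7, hence lane 3 = 7.
The 7 still-open variables draw from only 7 values {1, 2, 3, 4, 5, 6, 8}, so each is used; only lane 1 can be 5, hence lane 1 = 5.
Among the 6 still-open variables, 8 fits only lane 6 (and all 6 values in {1, 2, 3, 4, 6, 8} must be used), so lane 6 = 8.
The 5 still-open variables draw from only 5 values {1, 2, 3, 4, 6}, so each is used; only lane 7 can be 2, hence lane 7 = 2.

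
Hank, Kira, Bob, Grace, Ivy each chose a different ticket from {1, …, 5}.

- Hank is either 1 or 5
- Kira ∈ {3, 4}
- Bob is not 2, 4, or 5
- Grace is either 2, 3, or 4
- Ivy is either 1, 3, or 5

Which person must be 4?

The 5 variables together cover exactly {1, 2, 3, 4, 5} — 5 values for 5 variables — and 2 appears only in Grace's list, so Grace = 2.
Among the 4 still-open variables, 4 fits only Kira (and all 4 values in {1, 3, 4, 5} must be used), so Kira = 4.

Kira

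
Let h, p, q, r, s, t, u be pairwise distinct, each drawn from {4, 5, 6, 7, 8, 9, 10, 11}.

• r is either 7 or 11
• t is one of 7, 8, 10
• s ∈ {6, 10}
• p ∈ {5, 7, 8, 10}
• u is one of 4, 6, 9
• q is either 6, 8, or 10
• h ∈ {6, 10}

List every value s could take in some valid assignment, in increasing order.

6, 10

The 2 variables h and s are confined to {6, 10}, which locks those values in; drop them from p, q, t, u.
That leaves q = 8. Strike 8 from p, t.
t's domain is down to {7}, so t = 7. So p, r can't be 7.
p has just one choice, so p = 5.
r has just one choice, so r = 11.
No further eliminations apply; s can still be any of 6, 10.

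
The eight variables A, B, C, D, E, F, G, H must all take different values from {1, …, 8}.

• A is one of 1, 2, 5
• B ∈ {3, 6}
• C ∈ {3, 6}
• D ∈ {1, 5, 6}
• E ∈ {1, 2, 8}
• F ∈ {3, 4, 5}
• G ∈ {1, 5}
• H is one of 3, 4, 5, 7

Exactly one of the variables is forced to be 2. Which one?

The 8 variables draw from only 8 values {1, 2, 3, 4, 5, 6, 7, 8}, so each is used; only H can be 7, hence H = 7.
The 7 still-open variables together cover exactly {1, 2, 3, 4, 5, 6, 8} — 7 values for 7 variables — and 4 appears only in F's list, so F = 4.
The 6 still-open variables together cover exactly {1, 2, 3, 5, 6, 8} — 6 values for 6 variables — and 8 appears only in E's list, so E = 8.
The 5 still-open variables together cover exactly {1, 2, 3, 5, 6} — 5 values for 5 variables — and 2 appears only in A's list, so A = 2.

A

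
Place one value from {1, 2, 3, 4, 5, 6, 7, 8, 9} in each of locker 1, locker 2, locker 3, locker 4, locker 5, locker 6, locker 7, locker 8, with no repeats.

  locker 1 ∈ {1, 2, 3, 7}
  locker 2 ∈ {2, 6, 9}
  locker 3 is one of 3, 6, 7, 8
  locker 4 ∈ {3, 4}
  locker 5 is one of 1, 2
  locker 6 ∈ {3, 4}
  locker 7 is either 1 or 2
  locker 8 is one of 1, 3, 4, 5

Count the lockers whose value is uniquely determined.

locker 4 and locker 6 between them cover only {3, 4} — a naked pair. Remove those values from locker 1, locker 3, locker 8.
locker 5 and locker 7 between them cover only {1, 2} — a naked pair. Remove those values from locker 1, locker 2, locker 8.
That leaves locker 1 = 7. So locker 3 can't be 7.
locker 8 has just one choice, so locker 8 = 5.
Determined: locker 1=7, locker 8=5. The other lockers each still have more than one consistent value. That makes 2.

2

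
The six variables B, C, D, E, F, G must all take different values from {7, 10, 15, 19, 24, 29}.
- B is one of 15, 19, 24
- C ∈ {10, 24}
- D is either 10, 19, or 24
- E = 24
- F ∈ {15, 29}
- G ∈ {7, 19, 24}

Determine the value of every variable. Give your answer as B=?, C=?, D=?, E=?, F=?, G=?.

B=15, C=10, D=19, E=24, F=29, G=7

E's domain is down to {24}, so E = 24. Remove 24 from B, C, D, G.
C's domain is down to {10}, so C = 10. Strike 10 from D.
That leaves D = 19. Remove 19 from B, G.
That leaves G = 7.
B's domain is down to {15}, so B = 15. So F can't be 15.
F must be 29 (only option left).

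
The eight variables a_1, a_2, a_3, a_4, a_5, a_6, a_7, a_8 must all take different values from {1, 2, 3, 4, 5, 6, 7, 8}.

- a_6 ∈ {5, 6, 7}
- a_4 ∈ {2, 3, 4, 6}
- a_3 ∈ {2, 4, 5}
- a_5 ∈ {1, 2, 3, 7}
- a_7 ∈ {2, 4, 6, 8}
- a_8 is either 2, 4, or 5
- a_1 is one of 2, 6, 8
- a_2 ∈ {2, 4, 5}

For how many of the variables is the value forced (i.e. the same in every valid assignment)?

The 8 variables together cover exactly {1, 2, 3, 4, 5, 6, 7, 8} — 8 values for 8 variables — and 1 appears only in a_5's list, so a_5 = 1.
Among the 7 still-open variables, 3 fits only a_4 (and all 7 values in {2, 3, 4, 5, 6, 7, 8} must be used), so a_4 = 3.
Among the 6 still-open variables, 7 fits only a_6 (and all 6 values in {2, 4, 5, 6, 7, 8} must be used), so a_6 = 7.
a_2, a_3, a_8 between them cover only {2, 4, 5} — a naked triple. Remove those values from a_1, a_7.
Determined: a_4=3, a_5=1, a_6=7. The other variables each still have more than one consistent value. That makes 3.

3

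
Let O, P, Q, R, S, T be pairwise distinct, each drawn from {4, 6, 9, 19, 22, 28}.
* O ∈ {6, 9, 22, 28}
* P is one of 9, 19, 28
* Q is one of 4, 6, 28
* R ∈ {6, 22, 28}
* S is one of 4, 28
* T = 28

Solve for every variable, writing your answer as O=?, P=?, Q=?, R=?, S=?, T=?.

T has just one choice, so T = 28. Remove 28 from O, P, Q, R, S.
S's domain is down to {4}, so S = 4. Strike 4 from Q.
Q has just one choice, so Q = 6. Strike 6 from O, R.
R must be 22 (only option left). Remove 22 from O.
O must be 9 (only option left). Remove 9 from P.
P's domain is down to {19}, so P = 19.

O=9, P=19, Q=6, R=22, S=4, T=28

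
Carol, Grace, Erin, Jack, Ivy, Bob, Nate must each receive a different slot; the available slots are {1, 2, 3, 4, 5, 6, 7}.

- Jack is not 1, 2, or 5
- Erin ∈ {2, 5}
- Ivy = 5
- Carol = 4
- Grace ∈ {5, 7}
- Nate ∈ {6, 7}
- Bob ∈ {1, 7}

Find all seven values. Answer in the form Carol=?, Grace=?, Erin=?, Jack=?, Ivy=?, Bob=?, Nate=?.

Carol has just one choice, so Carol = 4. So Jack can't be 4.
Ivy has just one choice, so Ivy = 5. Remove 5 from Grace, Erin.
Grace has just one choice, so Grace = 7. Strike 7 from Jack, Bob, Nate.
That leaves Erin = 2.
Bob's domain is down to {1}, so Bob = 1.
That leaves Nate = 6. Strike 6 from Jack.
Jack must be 3 (only option left).

Carol=4, Grace=7, Erin=2, Jack=3, Ivy=5, Bob=1, Nate=6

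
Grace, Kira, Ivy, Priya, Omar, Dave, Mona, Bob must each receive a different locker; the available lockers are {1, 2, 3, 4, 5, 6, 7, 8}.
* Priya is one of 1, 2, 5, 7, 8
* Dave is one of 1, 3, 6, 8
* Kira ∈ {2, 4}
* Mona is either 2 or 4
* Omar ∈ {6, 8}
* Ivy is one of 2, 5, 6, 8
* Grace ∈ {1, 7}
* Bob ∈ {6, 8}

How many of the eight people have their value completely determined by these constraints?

2

Among the 8 variables, 3 fits only Dave (and all 8 values in {1, 2, 3, 4, 5, 6, 7, 8} must be used), so Dave = 3.
The 2 variables Kira and Mona are confined to {2, 4}, which locks those values in; drop them from Ivy, Priya.
Omar and Bob share exactly the 2 values {6, 8}; by pigeonhole those values go to them, so strike 6, 8 from Ivy, Priya.
That leaves Ivy = 5. Eliminate 5 elsewhere: Priya.
Determined: Ivy=5, Dave=3. The other people each still have more than one consistent value. That makes 2.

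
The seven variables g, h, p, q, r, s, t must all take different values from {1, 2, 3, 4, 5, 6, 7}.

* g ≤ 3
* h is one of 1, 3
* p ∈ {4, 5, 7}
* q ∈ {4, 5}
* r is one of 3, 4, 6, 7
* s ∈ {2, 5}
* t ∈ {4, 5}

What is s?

Among the 7 variables, 6 fits only r (and all 7 values in {1, 2, 3, 4, 5, 6, 7} must be used), so r = 6.
The 6 still-open variables draw from only 6 values {1, 2, 3, 4, 5, 7}, so each is used; only p can be 7, hence p = 7.
q and t between them cover only {4, 5} — a naked pair. Remove those values from s.
So s = 2.

2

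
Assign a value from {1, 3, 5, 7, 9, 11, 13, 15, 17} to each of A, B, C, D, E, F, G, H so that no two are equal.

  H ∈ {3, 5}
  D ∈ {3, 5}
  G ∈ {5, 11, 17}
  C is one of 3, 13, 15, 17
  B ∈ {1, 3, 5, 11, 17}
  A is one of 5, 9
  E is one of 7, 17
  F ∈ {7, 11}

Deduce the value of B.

The 2 variables D and H are confined to {3, 5}, which locks those values in; drop them from A, B, C, G.
That leaves A = 9.
The 3 variables E, F, G are confined to {7, 11, 17}, which locks those values in; drop them from B, C.
So B = 1.

1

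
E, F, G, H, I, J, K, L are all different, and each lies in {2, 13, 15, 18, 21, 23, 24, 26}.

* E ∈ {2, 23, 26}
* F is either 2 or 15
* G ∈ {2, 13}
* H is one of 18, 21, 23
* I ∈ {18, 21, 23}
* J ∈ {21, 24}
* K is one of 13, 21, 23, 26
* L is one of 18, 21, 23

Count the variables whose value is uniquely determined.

2

The 8 variables draw from only 8 values {2, 13, 15, 18, 21, 23, 24, 26}, so each is used; only F can be 15, hence F = 15.
The 7 still-open variables together cover exactly {2, 13, 18, 21, 23, 24, 26} — 7 values for 7 variables — and 24 appears only in J's list, so J = 24.
H, I, L share exactly the 3 values {18, 21, 23}; by pigeonhole those values go to them, so strike 18, 21, 23 from E, K.
Determined: F=15, J=24. The other variables each still have more than one consistent value. That makes 2.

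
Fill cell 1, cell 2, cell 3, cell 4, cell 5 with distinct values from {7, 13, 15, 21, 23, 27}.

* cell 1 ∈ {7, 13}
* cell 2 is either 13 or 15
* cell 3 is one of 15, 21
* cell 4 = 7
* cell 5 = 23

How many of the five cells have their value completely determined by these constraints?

cell 4 has just one choice, so cell 4 = 7. Remove 7 from cell 1.
cell 5 must be 23 (only option left).
cell 1 has just one choice, so cell 1 = 13. Strike 13 from cell 2.
cell 2 must be 15 (only option left). Eliminate 15 elsewhere: cell 3.
cell 3's domain is down to {21}, so cell 3 = 21.
Every cell is fixed: cell 1=13, cell 2=15, cell 3=21, cell 4=7, cell 5=23. That makes 5.

5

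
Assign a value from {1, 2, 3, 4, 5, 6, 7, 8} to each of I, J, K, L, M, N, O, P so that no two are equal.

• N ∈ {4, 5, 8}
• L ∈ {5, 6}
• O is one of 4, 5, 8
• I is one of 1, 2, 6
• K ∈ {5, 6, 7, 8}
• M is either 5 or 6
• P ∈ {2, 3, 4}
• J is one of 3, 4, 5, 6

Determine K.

Among the 8 variables, 1 fits only I (and all 8 values in {1, 2, 3, 4, 5, 6, 7, 8} must be used), so I = 1.
The 7 still-open variables draw from only 7 values {2, 3, 4, 5, 6, 7, 8}, so each is used; only P can be 2, hence P = 2.
The 6 still-open variables draw from only 6 values {3, 4, 5, 6, 7, 8}, so each is used; only J can be 3, hence J = 3.
Among the 5 still-open variables, 7 fits only K (and all 5 values in {4, 5, 6, 7, 8} must be used), so K = 7.

7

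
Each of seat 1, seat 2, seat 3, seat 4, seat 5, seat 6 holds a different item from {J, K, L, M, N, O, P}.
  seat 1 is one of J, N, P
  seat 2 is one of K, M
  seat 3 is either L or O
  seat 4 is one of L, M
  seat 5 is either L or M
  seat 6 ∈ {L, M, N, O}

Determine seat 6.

N

seat 4 and seat 5 share exactly the 2 values {L, M}; by pigeonhole those values go to them, so strike L, M from seat 2, seat 3, seat 6.
seat 2 must be K (only option left).
seat 3 must be O (only option left). Eliminate O elsewhere: seat 6.
So seat 6 = N.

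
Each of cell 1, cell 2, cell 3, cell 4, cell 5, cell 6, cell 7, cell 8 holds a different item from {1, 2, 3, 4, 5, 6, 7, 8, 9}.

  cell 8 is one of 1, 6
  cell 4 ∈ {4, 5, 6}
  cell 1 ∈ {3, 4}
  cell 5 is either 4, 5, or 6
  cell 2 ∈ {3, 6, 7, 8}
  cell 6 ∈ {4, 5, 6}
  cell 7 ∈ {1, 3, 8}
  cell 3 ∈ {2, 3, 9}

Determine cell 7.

8

cell 4, cell 5, cell 6 share exactly the 3 values {4, 5, 6}; by pigeonhole those values go to them, so strike 4, 5, 6 from cell 1, cell 2, cell 8.
cell 1's domain is down to {3}, so cell 1 = 3. Strike 3 from cell 2, cell 3, cell 7.
cell 8 must be 1 (only option left). So cell 7 can't be 1.
So cell 7 = 8.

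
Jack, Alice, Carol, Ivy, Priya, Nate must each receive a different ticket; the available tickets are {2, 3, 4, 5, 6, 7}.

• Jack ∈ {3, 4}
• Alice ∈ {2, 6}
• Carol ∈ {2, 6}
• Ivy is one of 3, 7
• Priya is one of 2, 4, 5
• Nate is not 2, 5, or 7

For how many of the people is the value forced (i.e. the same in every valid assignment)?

The 6 variables draw from only 6 values {2, 3, 4, 5, 6, 7}, so each is used; only Priya can be 5, hence Priya = 5.
Among the 5 still-open variables, 7 fits only Ivy (and all 5 values in {2, 3, 4, 6, 7} must be used), so Ivy = 7.
The 2 variables Alice and Carol are confined to {2, 6}, which locks those values in; drop them from Nate.
Determined: Ivy=7, Priya=5. The other people each still have more than one consistent value. That makes 2.

2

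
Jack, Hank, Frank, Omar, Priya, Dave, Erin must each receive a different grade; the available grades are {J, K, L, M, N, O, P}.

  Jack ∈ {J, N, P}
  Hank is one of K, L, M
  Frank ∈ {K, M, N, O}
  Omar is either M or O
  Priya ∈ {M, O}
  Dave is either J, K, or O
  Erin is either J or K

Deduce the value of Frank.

N

Among the 7 variables, L fits only Hank (and all 7 values in {J, K, L, M, N, O, P} must be used), so Hank = L.
Among the 6 still-open variables, P fits only Jack (and all 6 values in {J, K, M, N, O, P} must be used), so Jack = P.
The 5 still-open variables draw from only 5 values {J, K, M, N, O}, so each is used; only Frank can be N, hence Frank = N.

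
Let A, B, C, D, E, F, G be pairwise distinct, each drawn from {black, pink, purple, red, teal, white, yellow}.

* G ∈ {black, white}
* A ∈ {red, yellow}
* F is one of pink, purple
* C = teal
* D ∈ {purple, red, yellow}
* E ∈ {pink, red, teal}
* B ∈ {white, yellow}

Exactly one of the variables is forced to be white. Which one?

C must be teal (only option left). Remove teal from E.
The 6 still-open variables together cover exactly {black, pink, purple, red, white, yellow} — 6 values for 6 variables — and black appears only in G's list, so G = black.
The 5 still-open variables together cover exactly {pink, purple, red, white, yellow} — 5 values for 5 variables — and white appears only in B's list, so B = white.

B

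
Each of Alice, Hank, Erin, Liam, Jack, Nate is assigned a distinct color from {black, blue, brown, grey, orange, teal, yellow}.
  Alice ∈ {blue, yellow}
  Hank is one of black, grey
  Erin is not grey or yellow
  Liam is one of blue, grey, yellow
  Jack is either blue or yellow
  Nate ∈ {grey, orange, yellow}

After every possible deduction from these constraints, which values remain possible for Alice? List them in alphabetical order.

The 2 variables Alice and Jack are confined to {blue, yellow}, which locks those values in; drop them from Erin, Liam, Nate.
Liam's domain is down to {grey}, so Liam = grey. Strike grey from Hank, Nate.
Nate has just one choice, so Nate = orange. Strike orange from Erin.
Hank has just one choice, so Hank = black. Eliminate black elsewhere: Erin.
No further eliminations apply; Alice can still be any of blue, yellow.

blue, yellow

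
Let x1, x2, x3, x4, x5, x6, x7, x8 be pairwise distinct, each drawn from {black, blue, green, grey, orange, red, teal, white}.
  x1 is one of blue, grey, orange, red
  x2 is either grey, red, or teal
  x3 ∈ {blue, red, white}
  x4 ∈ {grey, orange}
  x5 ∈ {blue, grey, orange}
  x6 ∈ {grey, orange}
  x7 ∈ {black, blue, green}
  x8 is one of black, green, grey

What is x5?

The 8 variables together cover exactly {black, blue, green, grey, orange, red, teal, white} — 8 values for 8 variables — and teal appears only in x2's list, so x2 = teal.
The 7 still-open variables together cover exactly {black, blue, green, grey, orange, red, white} — 7 values for 7 variables — and white appears only in x3's list, so x3 = white.
The 6 still-open variables draw from only 6 values {black, blue, green, grey, orange, red}, so each is used; only x1 can be red, hence x1 = red.
x4 and x6 share exactly the 2 values {grey, orange}; by pigeonhole those values go to them, so strike grey, orange from x5, x8.
So x5 = blue.

blue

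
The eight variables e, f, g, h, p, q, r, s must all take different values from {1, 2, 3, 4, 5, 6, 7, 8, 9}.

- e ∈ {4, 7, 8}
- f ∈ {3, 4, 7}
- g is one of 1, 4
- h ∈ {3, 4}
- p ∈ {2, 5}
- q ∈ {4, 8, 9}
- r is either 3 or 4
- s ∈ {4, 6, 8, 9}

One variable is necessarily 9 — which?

q

h and r share exactly the 2 values {3, 4}; by pigeonhole those values go to them, so strike 3, 4 from e, f, g, q, s.
f's domain is down to {7}, so f = 7. Remove 7 from e.
That leaves g = 1.
e's domain is down to {8}, so e = 8. Strike 8 from q, s.
So 9 goes to q.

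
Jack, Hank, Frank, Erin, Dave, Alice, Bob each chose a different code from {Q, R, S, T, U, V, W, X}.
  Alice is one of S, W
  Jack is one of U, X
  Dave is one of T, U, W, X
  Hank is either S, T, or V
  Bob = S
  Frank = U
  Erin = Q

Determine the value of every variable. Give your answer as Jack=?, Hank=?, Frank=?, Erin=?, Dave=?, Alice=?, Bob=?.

Jack=X, Hank=V, Frank=U, Erin=Q, Dave=T, Alice=W, Bob=S

Frank's domain is down to {U}, so Frank = U. Eliminate U elsewhere: Jack, Dave.
Erin's domain is down to {Q}, so Erin = Q.
Bob has just one choice, so Bob = S. So Hank, Alice can't be S.
Jack has just one choice, so Jack = X. Strike X from Dave.
Alice must be W (only option left). Strike W from Dave.
Dave has just one choice, so Dave = T. So Hank can't be T.
That leaves Hank = V.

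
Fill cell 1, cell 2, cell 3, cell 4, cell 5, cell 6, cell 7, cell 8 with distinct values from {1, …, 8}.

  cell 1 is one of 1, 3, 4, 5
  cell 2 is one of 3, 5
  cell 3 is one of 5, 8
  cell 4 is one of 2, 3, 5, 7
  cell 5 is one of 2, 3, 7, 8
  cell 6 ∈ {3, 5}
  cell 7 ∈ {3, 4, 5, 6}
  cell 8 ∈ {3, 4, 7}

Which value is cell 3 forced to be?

8

The 8 variables together cover exactly {1, 2, 3, 4, 5, 6, 7, 8} — 8 values for 8 variables — and 1 appears only in cell 1's list, so cell 1 = 1.
The 7 still-open variables draw from only 7 values {2, 3, 4, 5, 6, 7, 8}, so each is used; only cell 7 can be 6, hence cell 7 = 6.
Among the 6 still-open variables, 4 fits only cell 8 (and all 6 values in {2, 3, 4, 5, 7, 8} must be used), so cell 8 = 4.
cell 2 and cell 6 share exactly the 2 values {3, 5}; by pigeonhole those values go to them, so strike 3, 5 from cell 3, cell 4, cell 5.
So cell 3 = 8.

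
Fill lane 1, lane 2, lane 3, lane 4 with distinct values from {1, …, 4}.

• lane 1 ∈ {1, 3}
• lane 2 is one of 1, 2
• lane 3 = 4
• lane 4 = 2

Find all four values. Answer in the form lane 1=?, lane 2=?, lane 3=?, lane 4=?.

lane 1=3, lane 2=1, lane 3=4, lane 4=2

lane 3 must be 4 (only option left).
lane 4's domain is down to {2}, so lane 4 = 2. Remove 2 from lane 2.
lane 2's domain is down to {1}, so lane 2 = 1. So lane 1 can't be 1.
That leaves lane 1 = 3.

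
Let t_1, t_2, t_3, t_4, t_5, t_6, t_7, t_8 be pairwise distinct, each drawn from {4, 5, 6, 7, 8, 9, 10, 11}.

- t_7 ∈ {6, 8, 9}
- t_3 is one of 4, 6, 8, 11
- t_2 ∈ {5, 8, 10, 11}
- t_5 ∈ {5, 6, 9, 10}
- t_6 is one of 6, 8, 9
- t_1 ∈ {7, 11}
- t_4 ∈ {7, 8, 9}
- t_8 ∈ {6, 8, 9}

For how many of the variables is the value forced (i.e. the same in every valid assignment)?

3

The 8 variables together cover exactly {4, 5, 6, 7, 8, 9, 10, 11} — 8 values for 8 variables — and 4 appears only in t_3's list, so t_3 = 4.
The 3 variables t_6, t_7, t_8 are confined to {6, 8, 9}, which locks those values in; drop them from t_2, t_4, t_5.
t_4's domain is down to {7}, so t_4 = 7. Eliminate 7 elsewhere: t_1.
That leaves t_1 = 11. Remove 11 from t_2.
Determined: t_1=11, t_3=4, t_4=7. The other variables each still have more than one consistent value. That makes 3.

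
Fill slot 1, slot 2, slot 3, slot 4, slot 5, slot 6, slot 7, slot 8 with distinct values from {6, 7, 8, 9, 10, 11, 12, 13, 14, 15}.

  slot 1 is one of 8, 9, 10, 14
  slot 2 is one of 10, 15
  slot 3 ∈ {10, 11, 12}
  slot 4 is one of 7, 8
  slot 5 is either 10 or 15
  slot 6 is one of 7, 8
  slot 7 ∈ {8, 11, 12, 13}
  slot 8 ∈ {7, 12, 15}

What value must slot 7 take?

13

The 2 variables slot 2 and slot 5 are confined to {10, 15}, which locks those values in; drop them from slot 1, slot 3, slot 8.
The 2 variables slot 4 and slot 6 are confined to {7, 8}, which locks those values in; drop them from slot 1, slot 7, slot 8.
slot 8 has just one choice, so slot 8 = 12. So slot 3, slot 7 can't be 12.
slot 3's domain is down to {11}, so slot 3 = 11. So slot 7 can't be 11.
So slot 7 = 13.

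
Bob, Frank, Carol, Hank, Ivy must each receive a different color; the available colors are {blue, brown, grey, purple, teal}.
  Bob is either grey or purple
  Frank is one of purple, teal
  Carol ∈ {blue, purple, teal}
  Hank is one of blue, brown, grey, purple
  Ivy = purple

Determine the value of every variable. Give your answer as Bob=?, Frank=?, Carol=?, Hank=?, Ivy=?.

Bob=grey, Frank=teal, Carol=blue, Hank=brown, Ivy=purple

Ivy must be purple (only option left). Strike purple from Bob, Frank, Carol, Hank.
Bob must be grey (only option left). So Hank can't be grey.
Frank's domain is down to {teal}, so Frank = teal. Remove teal from Carol.
Carol must be blue (only option left). Eliminate blue elsewhere: Hank.
Hank's domain is down to {brown}, so Hank = brown.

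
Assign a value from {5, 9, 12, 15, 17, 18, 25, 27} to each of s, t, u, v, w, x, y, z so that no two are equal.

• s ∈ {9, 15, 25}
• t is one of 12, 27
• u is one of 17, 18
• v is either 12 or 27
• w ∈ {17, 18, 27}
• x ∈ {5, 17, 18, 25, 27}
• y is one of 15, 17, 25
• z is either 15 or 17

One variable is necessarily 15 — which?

z

The 8 variables draw from only 8 values {5, 9, 12, 15, 17, 18, 25, 27}, so each is used; only x can be 5, hence x = 5.
Among the 7 still-open variables, 9 fits only s (and all 7 values in {9, 12, 15, 17, 18, 25, 27} must be used), so s = 9.
Among the 6 still-open variables, 25 fits only y (and all 6 values in {12, 15, 17, 18, 25, 27} must be used), so y = 25.
Among the 5 still-open variables, 15 fits only z (and all 5 values in {12, 15, 17, 18, 27} must be used), so z = 15.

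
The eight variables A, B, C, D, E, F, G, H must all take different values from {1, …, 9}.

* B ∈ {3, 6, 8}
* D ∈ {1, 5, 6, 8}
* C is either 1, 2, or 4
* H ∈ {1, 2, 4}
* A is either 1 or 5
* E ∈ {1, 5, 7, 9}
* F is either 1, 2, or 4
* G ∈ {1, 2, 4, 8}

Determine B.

The 3 variables C, F, H are confined to {1, 2, 4}, which locks those values in; drop them from A, D, E, G.
A must be 5 (only option left). Eliminate 5 elsewhere: D, E.
That leaves G = 8. Strike 8 from B, D.
D must be 6 (only option left). Strike 6 from B.
So B = 3.

3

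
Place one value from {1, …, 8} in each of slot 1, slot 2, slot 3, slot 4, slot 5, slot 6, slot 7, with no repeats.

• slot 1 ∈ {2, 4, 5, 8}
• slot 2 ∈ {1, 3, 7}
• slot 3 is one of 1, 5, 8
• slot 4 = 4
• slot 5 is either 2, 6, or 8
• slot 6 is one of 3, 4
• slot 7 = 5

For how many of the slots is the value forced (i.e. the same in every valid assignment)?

3

slot 4's domain is down to {4}, so slot 4 = 4. Strike 4 from slot 1, slot 6.
That leaves slot 6 = 3. Remove 3 from slot 2.
slot 7's domain is down to {5}, so slot 7 = 5. Strike 5 from slot 1, slot 3.
Determined: slot 4=4, slot 6=3, slot 7=5. The other slots each still have more than one consistent value. That makes 3.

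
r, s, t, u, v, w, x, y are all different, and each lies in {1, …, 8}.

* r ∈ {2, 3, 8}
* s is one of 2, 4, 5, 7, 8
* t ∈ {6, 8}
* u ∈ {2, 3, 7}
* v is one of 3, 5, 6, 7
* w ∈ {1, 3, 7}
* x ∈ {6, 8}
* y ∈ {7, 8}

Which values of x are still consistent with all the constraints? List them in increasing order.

Among the 8 variables, 1 fits only w (and all 8 values in {1, 2, 3, 4, 5, 6, 7, 8} must be used), so w = 1.
The 7 still-open variables together cover exactly {2, 3, 4, 5, 6, 7, 8} — 7 values for 7 variables — and 4 appears only in s's list, so s = 4.
The 6 still-open variables together cover exactly {2, 3, 5, 6, 7, 8} — 6 values for 6 variables — and 5 appears only in v's list, so v = 5.
t and x between them cover only {6, 8} — a naked pair. Remove those values from r, y.
y must be 7 (only option left). Strike 7 from u.
No further eliminations apply; x can still be any of 6, 8.

6, 8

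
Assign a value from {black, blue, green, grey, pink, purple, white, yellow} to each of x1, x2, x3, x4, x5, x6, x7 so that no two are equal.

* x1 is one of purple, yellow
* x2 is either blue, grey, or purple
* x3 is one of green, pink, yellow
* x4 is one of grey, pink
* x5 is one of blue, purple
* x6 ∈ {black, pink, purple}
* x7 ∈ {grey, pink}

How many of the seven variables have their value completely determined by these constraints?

Among the 7 variables, black fits only x6 (and all 7 values in {black, blue, green, grey, pink, purple, yellow} must be used), so x6 = black.
The 6 still-open variables together cover exactly {blue, green, grey, pink, purple, yellow} — 6 values for 6 variables — and green appears only in x3's list, so x3 = green.
Among the 5 still-open variables, yellow fits only x1 (and all 5 values in {blue, grey, pink, purple, yellow} must be used), so x1 = yellow.
x4 and x7 share exactly the 2 values {grey, pink}; by pigeonhole those values go to them, so strike grey, pink from x2.
Determined: x1=yellow, x3=green, x6=black. The other variables each still have more than one consistent value. That makes 3.

3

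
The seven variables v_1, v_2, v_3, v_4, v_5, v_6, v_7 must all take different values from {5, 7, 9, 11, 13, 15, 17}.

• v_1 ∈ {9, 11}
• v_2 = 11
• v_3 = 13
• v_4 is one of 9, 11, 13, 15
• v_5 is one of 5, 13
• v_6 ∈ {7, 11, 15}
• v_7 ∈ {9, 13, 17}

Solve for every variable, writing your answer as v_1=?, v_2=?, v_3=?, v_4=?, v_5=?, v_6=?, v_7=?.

v_1=9, v_2=11, v_3=13, v_4=15, v_5=5, v_6=7, v_7=17

v_2 has just one choice, so v_2 = 11. Remove 11 from v_1, v_4, v_6.
v_3 has just one choice, so v_3 = 13. Remove 13 from v_4, v_5, v_7.
v_5 must be 5 (only option left).
v_1's domain is down to {9}, so v_1 = 9. Remove 9 from v_4, v_7.
That leaves v_4 = 15. So v_6 can't be 15.
That leaves v_6 = 7.
v_7 must be 17 (only option left).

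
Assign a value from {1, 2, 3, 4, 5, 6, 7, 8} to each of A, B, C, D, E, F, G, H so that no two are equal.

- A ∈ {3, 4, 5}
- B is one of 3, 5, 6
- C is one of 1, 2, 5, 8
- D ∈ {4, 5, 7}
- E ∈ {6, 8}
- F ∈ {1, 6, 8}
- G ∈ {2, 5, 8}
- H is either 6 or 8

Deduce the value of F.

1

The 8 variables together cover exactly {1, 2, 3, 4, 5, 6, 7, 8} — 8 values for 8 variables — and 7 appears only in D's list, so D = 7.
The 7 still-open variables together cover exactly {1, 2, 3, 4, 5, 6, 8} — 7 values for 7 variables — and 4 appears only in A's list, so A = 4.
The 6 still-open variables draw from only 6 values {1, 2, 3, 5, 6, 8}, so each is used; only B can be 3, hence B = 3.
E and H share exactly the 2 values {6, 8}; by pigeonhole those values go to them, so strike 6, 8 from C, F, G.
So F = 1.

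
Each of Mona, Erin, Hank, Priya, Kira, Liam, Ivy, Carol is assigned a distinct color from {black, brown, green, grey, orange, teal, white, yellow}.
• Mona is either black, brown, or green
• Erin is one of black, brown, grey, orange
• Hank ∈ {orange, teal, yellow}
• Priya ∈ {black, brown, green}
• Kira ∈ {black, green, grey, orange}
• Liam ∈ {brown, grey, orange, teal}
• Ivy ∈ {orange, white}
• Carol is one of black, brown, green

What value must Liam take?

teal

The 8 variables together cover exactly {black, brown, green, grey, orange, teal, white, yellow} — 8 values for 8 variables — and white appears only in Ivy's list, so Ivy = white.
The 7 still-open variables draw from only 7 values {black, brown, green, grey, orange, teal, yellow}, so each is used; only Hank can be yellow, hence Hank = yellow.
The 6 still-open variables together cover exactly {black, brown, green, grey, orange, teal} — 6 values for 6 variables — and teal appears only in Liam's list, so Liam = teal.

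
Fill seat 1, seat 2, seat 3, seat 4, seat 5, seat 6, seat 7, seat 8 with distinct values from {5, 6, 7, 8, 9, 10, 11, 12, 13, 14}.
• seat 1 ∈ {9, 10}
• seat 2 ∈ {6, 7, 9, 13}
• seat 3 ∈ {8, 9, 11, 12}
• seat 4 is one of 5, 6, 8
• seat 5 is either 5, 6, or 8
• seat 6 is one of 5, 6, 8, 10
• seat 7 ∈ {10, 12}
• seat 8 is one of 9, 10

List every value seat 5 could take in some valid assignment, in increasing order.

5, 6, 8

seat 1 and seat 8 between them cover only {9, 10} — a naked pair. Remove those values from seat 2, seat 3, seat 6, seat 7.
seat 7's domain is down to {12}, so seat 7 = 12. So seat 3 can't be 12.
The 3 variables seat 4, seat 5, seat 6 are confined to {5, 6, 8}, which locks those values in; drop them from seat 2, seat 3.
seat 3 must be 11 (only option left).
No further eliminations apply; seat 5 can still be any of 5, 6, 8.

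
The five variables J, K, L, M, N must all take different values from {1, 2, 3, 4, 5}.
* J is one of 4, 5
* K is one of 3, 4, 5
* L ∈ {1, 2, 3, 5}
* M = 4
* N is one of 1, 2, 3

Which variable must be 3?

M's domain is down to {4}, so M = 4. Remove 4 from J, K.
J has just one choice, so J = 5. Eliminate 5 elsewhere: K, L.
So 3 goes to K.

K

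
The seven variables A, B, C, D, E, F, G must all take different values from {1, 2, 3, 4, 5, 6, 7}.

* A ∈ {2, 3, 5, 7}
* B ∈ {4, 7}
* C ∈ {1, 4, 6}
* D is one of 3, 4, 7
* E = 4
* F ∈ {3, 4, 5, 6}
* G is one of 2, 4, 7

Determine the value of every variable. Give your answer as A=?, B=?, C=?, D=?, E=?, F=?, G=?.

E's domain is down to {4}, so E = 4. So B, C, D, F, G can't be 4.
B's domain is down to {7}, so B = 7. So A, D, G can't be 7.
D's domain is down to {3}, so D = 3. So A, F can't be 3.
That leaves G = 2. So A can't be 2.
A has just one choice, so A = 5. Strike 5 from F.
F has just one choice, so F = 6. Strike 6 from C.
C must be 1 (only option left).

A=5, B=7, C=1, D=3, E=4, F=6, G=2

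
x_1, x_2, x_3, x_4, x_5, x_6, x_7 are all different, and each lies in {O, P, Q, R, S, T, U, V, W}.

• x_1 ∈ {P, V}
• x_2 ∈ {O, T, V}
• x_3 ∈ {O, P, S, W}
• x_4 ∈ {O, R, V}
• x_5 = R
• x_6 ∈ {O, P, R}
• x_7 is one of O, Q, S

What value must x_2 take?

x_5 has just one choice, so x_5 = R. Eliminate R elsewhere: x_4, x_6.
x_1, x_4, x_6 share exactly the 3 values {O, P, V}; by pigeonhole those values go to them, so strike O, P, V from x_2, x_3, x_7.
So x_2 = T.

T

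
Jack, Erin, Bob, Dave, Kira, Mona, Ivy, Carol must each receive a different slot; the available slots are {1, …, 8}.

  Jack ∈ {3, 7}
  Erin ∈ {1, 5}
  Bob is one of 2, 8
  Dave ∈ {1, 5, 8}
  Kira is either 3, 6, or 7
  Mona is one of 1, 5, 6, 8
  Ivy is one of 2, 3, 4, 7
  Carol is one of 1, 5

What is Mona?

6

Among the 8 variables, 4 fits only Ivy (and all 8 values in {1, 2, 3, 4, 5, 6, 7, 8} must be used), so Ivy = 4.
Among the 7 still-open variables, 2 fits only Bob (and all 7 values in {1, 2, 3, 5, 6, 7, 8} must be used), so Bob = 2.
The 2 variables Erin and Carol are confined to {1, 5}, which locks those values in; drop them from Dave, Mona.
That leaves Dave = 8. Strike 8 from Mona.
So Mona = 6.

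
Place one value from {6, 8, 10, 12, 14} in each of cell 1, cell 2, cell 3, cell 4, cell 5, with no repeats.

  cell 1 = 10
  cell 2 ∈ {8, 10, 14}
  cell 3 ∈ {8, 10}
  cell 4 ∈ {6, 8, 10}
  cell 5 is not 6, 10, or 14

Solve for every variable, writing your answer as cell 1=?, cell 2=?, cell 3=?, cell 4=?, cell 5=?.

cell 1=10, cell 2=14, cell 3=8, cell 4=6, cell 5=12

cell 1 has just one choice, so cell 1 = 10. Strike 10 from cell 2, cell 3, cell 4.
cell 3's domain is down to {8}, so cell 3 = 8. Strike 8 from cell 2, cell 4, cell 5.
cell 4's domain is down to {6}, so cell 4 = 6.
cell 5's domain is down to {12}, so cell 5 = 12.
That leaves cell 2 = 14.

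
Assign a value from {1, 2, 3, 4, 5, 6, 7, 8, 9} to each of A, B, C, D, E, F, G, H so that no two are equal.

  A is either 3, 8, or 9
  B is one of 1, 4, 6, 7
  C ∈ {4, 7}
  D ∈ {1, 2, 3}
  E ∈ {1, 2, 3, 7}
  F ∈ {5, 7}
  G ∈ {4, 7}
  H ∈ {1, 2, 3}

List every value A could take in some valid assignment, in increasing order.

8, 9

C and G between them cover only {4, 7} — a naked pair. Remove those values from B, E, F.
F has just one choice, so F = 5.
D, E, H share exactly the 3 values {1, 2, 3}; by pigeonhole those values go to them, so strike 1, 2, 3 from A, B.
B's domain is down to {6}, so B = 6.
No further eliminations apply; A can still be any of 8, 9.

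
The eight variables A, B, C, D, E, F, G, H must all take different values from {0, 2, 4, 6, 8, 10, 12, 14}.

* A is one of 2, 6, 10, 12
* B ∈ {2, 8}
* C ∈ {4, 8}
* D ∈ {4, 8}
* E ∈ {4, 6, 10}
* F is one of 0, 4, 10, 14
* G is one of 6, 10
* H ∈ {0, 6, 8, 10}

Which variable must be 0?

The 8 variables together cover exactly {0, 2, 4, 6, 8, 10, 12, 14} — 8 values for 8 variables — and 12 appears only in A's list, so A = 12.
The 7 still-open variables together cover exactly {0, 2, 4, 6, 8, 10, 14} — 7 values for 7 variables — and 2 appears only in B's list, so B = 2.
Among the 6 still-open variables, 14 fits only F (and all 6 values in {0, 4, 6, 8, 10, 14} must be used), so F = 14.
The 5 still-open variables draw from only 5 values {0, 4, 6, 8, 10}, so each is used; only H can be 0, hence H = 0.

H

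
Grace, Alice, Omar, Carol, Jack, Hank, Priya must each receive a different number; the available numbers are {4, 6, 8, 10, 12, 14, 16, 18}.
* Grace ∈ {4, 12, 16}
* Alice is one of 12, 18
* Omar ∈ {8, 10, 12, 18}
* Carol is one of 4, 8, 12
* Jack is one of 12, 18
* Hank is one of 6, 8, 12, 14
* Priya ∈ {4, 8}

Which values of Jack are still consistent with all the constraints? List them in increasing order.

Alice and Jack between them cover only {12, 18} — a naked pair. Remove those values from Grace, Omar, Carol, Hank.
Carol and Priya share exactly the 2 values {4, 8}; by pigeonhole those values go to them, so strike 4, 8 from Grace, Omar, Hank.
Grace's domain is down to {16}, so Grace = 16.
Omar's domain is down to {10}, so Omar = 10.
No further eliminations apply; Jack can still be any of 12, 18.

12, 18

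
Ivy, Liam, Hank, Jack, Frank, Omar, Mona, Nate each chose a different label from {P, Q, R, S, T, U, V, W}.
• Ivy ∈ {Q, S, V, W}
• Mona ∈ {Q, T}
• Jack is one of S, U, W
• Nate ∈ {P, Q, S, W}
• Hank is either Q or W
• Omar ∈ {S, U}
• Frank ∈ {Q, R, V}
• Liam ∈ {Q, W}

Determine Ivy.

V

The 8 variables draw from only 8 values {P, Q, R, S, T, U, V, W}, so each is used; only Nate can be P, hence Nate = P.
The 7 still-open variables together cover exactly {Q, R, S, T, U, V, W} — 7 values for 7 variables — and R appears only in Frank's list, so Frank = R.
Among the 6 still-open variables, T fits only Mona (and all 6 values in {Q, S, T, U, V, W} must be used), so Mona = T.
The 5 still-open variables together cover exactly {Q, S, U, V, W} — 5 values for 5 variables — and V appears only in Ivy's list, so Ivy = V.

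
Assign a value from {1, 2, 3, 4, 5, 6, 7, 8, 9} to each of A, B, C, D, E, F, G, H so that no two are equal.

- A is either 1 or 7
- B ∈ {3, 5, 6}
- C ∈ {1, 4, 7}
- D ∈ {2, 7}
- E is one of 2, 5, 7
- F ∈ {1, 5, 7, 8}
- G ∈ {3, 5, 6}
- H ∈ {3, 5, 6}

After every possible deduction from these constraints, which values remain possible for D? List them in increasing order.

The 8 variables draw from only 8 values {1, 2, 3, 4, 5, 6, 7, 8}, so each is used; only C can be 4, hence C = 4.
The 7 still-open variables together cover exactly {1, 2, 3, 5, 6, 7, 8} — 7 values for 7 variables — and 8 appears only in F's list, so F = 8.
Among the 6 still-open variables, 1 fits only A (and all 6 values in {1, 2, 3, 5, 6, 7} must be used), so A = 1.
B, G, H share exactly the 3 values {3, 5, 6}; by pigeonhole those values go to them, so strike 3, 5, 6 from E.
No further eliminations apply; D can still be any of 2, 7.

2, 7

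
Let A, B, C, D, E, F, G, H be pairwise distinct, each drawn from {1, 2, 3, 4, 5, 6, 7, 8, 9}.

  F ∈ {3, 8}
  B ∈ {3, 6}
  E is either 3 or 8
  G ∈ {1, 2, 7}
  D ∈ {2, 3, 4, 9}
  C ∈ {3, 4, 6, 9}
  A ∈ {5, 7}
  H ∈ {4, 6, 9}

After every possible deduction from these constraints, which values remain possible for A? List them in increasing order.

E and F share exactly the 2 values {3, 8}; by pigeonhole those values go to them, so strike 3, 8 from B, C, D.
That leaves B = 6. Eliminate 6 elsewhere: C, H.
C and H share exactly the 2 values {4, 9}; by pigeonhole those values go to them, so strike 4, 9 from D.
D has just one choice, so D = 2. Strike 2 from G.
No further eliminations apply; A can still be any of 5, 7.

5, 7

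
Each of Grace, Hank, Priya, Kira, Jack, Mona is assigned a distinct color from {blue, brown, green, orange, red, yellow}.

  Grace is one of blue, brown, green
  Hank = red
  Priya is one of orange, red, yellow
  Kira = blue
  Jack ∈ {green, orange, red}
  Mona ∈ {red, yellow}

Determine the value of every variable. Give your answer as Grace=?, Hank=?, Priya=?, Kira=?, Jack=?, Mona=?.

Hank has just one choice, so Hank = red. So Priya, Jack, Mona can't be red.
That leaves Kira = blue. Strike blue from Grace.
Mona must be yellow (only option left). Strike yellow from Priya.
Priya's domain is down to {orange}, so Priya = orange. Strike orange from Jack.
Jack's domain is down to {green}, so Jack = green. Remove green from Grace.
Grace must be brown (only option left).

Grace=brown, Hank=red, Priya=orange, Kira=blue, Jack=green, Mona=yellow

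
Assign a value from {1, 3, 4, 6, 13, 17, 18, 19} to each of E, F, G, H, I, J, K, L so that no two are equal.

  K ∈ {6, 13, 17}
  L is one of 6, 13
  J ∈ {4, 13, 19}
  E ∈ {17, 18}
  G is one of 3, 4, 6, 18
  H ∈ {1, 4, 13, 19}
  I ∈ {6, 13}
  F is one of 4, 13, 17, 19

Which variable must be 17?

The 8 variables together cover exactly {1, 3, 4, 6, 13, 17, 18, 19} — 8 values for 8 variables — and 1 appears only in H's list, so H = 1.
The 7 still-open variables together cover exactly {3, 4, 6, 13, 17, 18, 19} — 7 values for 7 variables — and 3 appears only in G's list, so G = 3.
The 6 still-open variables together cover exactly {4, 6, 13, 17, 18, 19} — 6 values for 6 variables — and 18 appears only in E's list, so E = 18.
The 2 variables I and L are confined to {6, 13}, which locks those values in; drop them from F, J, K.
So 17 goes to K.

K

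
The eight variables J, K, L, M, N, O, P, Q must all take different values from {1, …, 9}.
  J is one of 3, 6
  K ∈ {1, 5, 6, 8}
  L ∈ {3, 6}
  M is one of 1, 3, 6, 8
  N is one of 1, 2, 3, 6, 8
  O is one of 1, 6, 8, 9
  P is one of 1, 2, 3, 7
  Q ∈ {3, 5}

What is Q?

The 8 variables draw from only 8 values {1, 2, 3, 5, 6, 7, 8, 9}, so each is used; only P can be 7, hence P = 7.
Among the 7 still-open variables, 2 fits only N (and all 7 values in {1, 2, 3, 5, 6, 8, 9} must be used), so N = 2.
The 6 still-open variables draw from only 6 values {1, 3, 5, 6, 8, 9}, so each is used; only O can be 9, hence O = 9.
The 2 variables J and L are confined to {3, 6}, which locks those values in; drop them from K, M, Q.
So Q = 5.

5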